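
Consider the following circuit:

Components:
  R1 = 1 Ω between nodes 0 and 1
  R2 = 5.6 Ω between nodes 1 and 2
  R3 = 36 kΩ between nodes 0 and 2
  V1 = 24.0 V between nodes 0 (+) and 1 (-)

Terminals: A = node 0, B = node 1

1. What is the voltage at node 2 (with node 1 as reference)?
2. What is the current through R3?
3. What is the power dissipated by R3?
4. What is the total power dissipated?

Nodal analysis, taking node 1 as the 0 V reference.
Source V1 fixes V_0 = 24 V.
KCL at each unknown node (sum of currents leaving = 0; resistances in Ω):
  Node 2: (V_2 - 0)/5.6 + (V_2 - 24)/36000 = 0
Collecting terms: 0.1786 × V_2 = 0.0006667  =>  V_2 = 0.003733 V
Part 1:
  Read off the nodal solution: V_2 = 0.003733 V
Part 2:
  I_R3 = (V_0 - V_2)/R3 = (24 - 0.003733)/36000 = 0.0006666 A
  Magnitude: I_R3 = 0.0006666 A
Part 3:
  I_R3 = (V_0 - V_2)/R3 = (24 - 0.003733)/36000 = 0.0006666 A
  P_R3 = I_R3² × R3 = (0.0006666)² × 36000 = 0.016 W
Part 4:
  Power in each resistor, P = (ΔV)²/R:
    P_R1 = (24 - 0)²/1 = 576 W
    P_R2 = (0 - 0.003733)²/5.6 = 0.000002488 W
    P_R3 = (24 - 0.003733)²/36000 = 0.016 W
  P_total = P_R1 + P_R2 + P_R3 = 576 W

Final answers:
1. V_2 = 0.003733 V
2. I_R3 = 0.0006666 A
3. P_R3 = 0.016 W
4. P_total = 576 W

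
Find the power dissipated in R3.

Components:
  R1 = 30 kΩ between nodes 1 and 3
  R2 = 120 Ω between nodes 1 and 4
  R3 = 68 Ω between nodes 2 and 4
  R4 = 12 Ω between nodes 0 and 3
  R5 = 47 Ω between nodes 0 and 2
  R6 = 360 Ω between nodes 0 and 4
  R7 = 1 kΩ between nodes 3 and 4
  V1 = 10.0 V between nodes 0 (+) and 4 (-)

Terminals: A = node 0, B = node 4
Nodal analysis, taking node 4 as the 0 V reference.
Source V1 fixes V_0 = 10 V.
KCL at each unknown node (sum of currents leaving = 0; resistances in Ω):
  Node 1: (V_1 - V_3)/30000 + (V_1 - 0)/120 = 0
  Node 2: (V_2 - 0)/68 + (V_2 - 10)/47 = 0
  Node 3: (V_3 - V_1)/30000 + (V_3 - 10)/12 + (V_3 - 0)/1000 = 0
Collecting terms (coefficients in siemens):
  0.008367·V_1 - 0.00003333·V_3 = 0
  0.03598·V_2 = 0.2128
  0.08437·V_3 - 0.00003333·V_1 = 0.8333
Solving these 3 simultaneous equations (Gaussian elimination) gives:
  V_1 = 0.03935 V, V_2 = 5.913 V, V_3 = 9.878 V
I_R3 = (V_2 - V_4)/R3 = (5.913 - 0)/68 = 0.08696 A
P_R3 = I_R3² × R3 = (0.08696)² × 68 = 0.5142 W

Final answer: 0.5142 W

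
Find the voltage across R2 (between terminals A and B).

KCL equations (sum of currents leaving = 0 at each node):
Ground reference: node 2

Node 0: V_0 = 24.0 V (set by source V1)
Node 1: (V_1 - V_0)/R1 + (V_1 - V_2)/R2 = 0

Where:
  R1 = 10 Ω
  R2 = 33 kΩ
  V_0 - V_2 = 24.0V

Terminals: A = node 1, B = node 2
R1 and R2 are in series across V1 (node 0 → node 1 → node 2), and the output A–B is taken across R2, so this is a voltage divider.
Series current: I = V1/(R1 + R2) = 24/(10 + 33000) = 24/33010 = 0.0007271 A
V_R2 = I × R2 = V1 × R2/(R1 + R2) = 24 × 33000/33010 = 23.99 V

Final answer: 23.99 V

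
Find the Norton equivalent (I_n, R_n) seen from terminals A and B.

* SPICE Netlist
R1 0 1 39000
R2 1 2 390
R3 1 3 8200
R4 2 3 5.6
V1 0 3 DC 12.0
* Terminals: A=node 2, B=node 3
Find the Thévenin equivalent first; then I_n = V_th/R_th and R_n = R_th.
Step 1 — V_th is the open-circuit voltage V_A - V_B (nothing connected across the terminals).
Nodal analysis, taking node 3 as the 0 V reference.
Source V1 fixes V_0 = 12 V.
KCL at each unknown node (sum of currents leaving = 0; resistances in Ω):
  Node 1: (V_1 - 12)/39000 + (V_1 - V_2)/390 + (V_1 - 0)/8200 = 0
  Node 2: (V_2 - V_1)/390 + (V_2 - 0)/5.6 = 0
Collecting terms (coefficients in siemens):
  0.002712·V_1 - 0.002564·V_2 = 0.0003077
  0.1811·V_2 - 0.002564·V_1 = 0
Determinant D = (0.002712)(0.1811) - (-0.002564)(-0.002564) = 0.0004846
V_1 = [(0.0003077)(0.1811) - (-0.002564)(0)]/D = 0.115 V
V_2 = [(0.002712)(0) - (0.0003077)(-0.002564)]/D = 0.001628 V
V_th = V_2 - V_3 = 0.001628 - 0 = 0.001628 V
Step 2 — R_th: zero the source — replace V1 by a short circuit (node 3 merges into node 0) — and find the resistance seen between A (node 2) and B (node 0).
Reduce the network between node 2 (A) and node 0 (B) by series/parallel combination:
  Rp1 = R1 ‖ R3 (parallel, both between nodes 0 and 1) = 1/(1/39000 + 1/8200) = 6775 Ω
  Rs1 = R2 + Rp1 (series, joined only at node 1) = 390 + 6775 = 7165 Ω
  Rp2 = R4 ‖ Rs1 (parallel, both between nodes 0 and 2) = 1/(1/5.6 + 1/7165) = 5.596 Ω
R_th = 5.596 Ω
I_n = V_th/R_th = 0.001628/5.596 = 0.0002909 A, and R_n = R_th = 5.596 Ω

Final answer: I_n = 0.0002909 A, R_n = 5.596 Ω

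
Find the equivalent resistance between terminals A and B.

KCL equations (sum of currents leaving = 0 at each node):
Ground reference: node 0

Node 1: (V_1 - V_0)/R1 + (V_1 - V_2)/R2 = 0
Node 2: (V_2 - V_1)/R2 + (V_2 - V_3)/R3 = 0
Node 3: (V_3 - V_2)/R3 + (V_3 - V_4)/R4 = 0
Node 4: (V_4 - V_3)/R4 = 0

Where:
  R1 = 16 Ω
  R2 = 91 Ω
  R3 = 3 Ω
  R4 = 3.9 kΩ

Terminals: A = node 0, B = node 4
Reduce the network between node 0 (A) and node 4 (B) by series/parallel combination:
  Rs1 = R1 + R2 (series, joined only at node 1) = 16 + 91 = 107 Ω
  Rs2 = R3 + Rs1 (series, joined only at node 2) = 3 + 107 = 110 Ω
  Rs3 = R4 + Rs2 (series, joined only at node 3) = 3900 + 110 = 4010 Ω
R_eq = 4.01 kΩ

Final answer: 4.01 kΩ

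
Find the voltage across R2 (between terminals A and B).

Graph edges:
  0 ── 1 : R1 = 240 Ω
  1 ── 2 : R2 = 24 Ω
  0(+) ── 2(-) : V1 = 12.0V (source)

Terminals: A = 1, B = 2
R1 and R2 are in series across V1 (node 0 → node 1 → node 2), and the output A–B is taken across R2, so this is a voltage divider.
Series current: I = V1/(R1 + R2) = 12/(240 + 24) = 12/264 = 0.04545 A
V_R2 = I × R2 = V1 × R2/(R1 + R2) = 12 × 24/264 = 1.091 V

Final answer: 1.091 V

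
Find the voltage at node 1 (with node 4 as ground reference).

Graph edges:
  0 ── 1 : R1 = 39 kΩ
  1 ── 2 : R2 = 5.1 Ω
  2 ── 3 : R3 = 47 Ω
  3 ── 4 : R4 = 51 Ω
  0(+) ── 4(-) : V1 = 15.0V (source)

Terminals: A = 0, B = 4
Nodal analysis, taking node 4 as the 0 V reference.
Source V1 fixes V_0 = 15 V.
KCL at each unknown node (sum of currents leaving = 0; resistances in Ω):
  Node 1: (V_1 - 15)/39000 + (V_1 - V_2)/5.1 = 0
  Node 2: (V_2 - V_1)/5.1 + (V_2 - V_3)/47 = 0
  Node 3: (V_3 - V_2)/47 + (V_3 - 0)/51 = 0
Collecting terms (coefficients in siemens):
  0.1961·V_1 - 0.1961·V_2 = 0.0003846
  0.2174·V_2 - 0.1961·V_1 - 0.02128·V_3 = 0
  0.04088·V_3 - 0.02128·V_2 = 0
Solving these 3 simultaneous equations (Gaussian elimination) gives:
  V_1 = 0.03955 V, V_2 = 0.03759 V, V_3 = 0.01956 V
The requested potential is V_1 = 0.03955 V.

Final answer: V_1 = 0.03955 V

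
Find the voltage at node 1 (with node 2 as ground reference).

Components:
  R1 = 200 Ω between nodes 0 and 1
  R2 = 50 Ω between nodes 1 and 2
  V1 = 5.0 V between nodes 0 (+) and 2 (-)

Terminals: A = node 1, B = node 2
Nodal analysis, taking node 2 as the 0 V reference.
Source V1 fixes V_0 = 5 V.
KCL at each unknown node (sum of currents leaving = 0; resistances in Ω):
  Node 1: (V_1 - 5)/200 + (V_1 - 0)/50 = 0
Collecting terms: 0.025 × V_1 = 0.025  =>  V_1 = 1 V
The requested potential is V_1 = 1 V.

Final answer: V_1 = 1 V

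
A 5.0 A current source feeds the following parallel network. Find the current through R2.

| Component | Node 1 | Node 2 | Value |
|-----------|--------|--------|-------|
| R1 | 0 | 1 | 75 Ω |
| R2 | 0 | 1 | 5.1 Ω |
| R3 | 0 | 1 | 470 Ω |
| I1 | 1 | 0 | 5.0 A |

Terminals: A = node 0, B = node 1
All resistors sit directly between nodes 0 and 1, so they are in parallel and share one voltage V; the full source current 5 A splits among them.
1/R_par = 1/75 + 1/5.1 + 1/470 = 0.2115 S  =>  R_par = 4.727 Ω
V = I × R_par = 5 × 4.727 = 23.64 V
I_R2 = V/R2 = 23.64/5.1 = 4.635 A

Final answer: 4.635 A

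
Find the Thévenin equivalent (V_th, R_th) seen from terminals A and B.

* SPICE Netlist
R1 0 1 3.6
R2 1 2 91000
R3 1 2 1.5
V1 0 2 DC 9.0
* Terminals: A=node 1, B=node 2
Step 1 — V_th is the open-circuit voltage V_A - V_B (nothing connected across the terminals).
Nodal analysis, taking node 2 as the 0 V reference.
Source V1 fixes V_0 = 9 V.
KCL at each unknown node (sum of currents leaving = 0; resistances in Ω):
  Node 1: (V_1 - 9)/3.6 + (V_1 - 0)/91000 + (V_1 - 0)/1.5 = 0
Collecting terms: 0.9445 × V_1 = 2.5  =>  V_1 = 2.647 V
V_th = V_1 - V_2 = 2.647 - 0 = 2.647 V
Step 2 — R_th: zero the source — replace V1 by a short circuit (node 2 merges into node 0) — and find the resistance seen between A (node 1) and B (node 0).
Reduce the network between node 1 (A) and node 0 (B) by series/parallel combination:
  Rp1 = R1 ‖ R2 ‖ R3 (parallel, all between nodes 0 and 1) = 1/(1/3.6 + 1/91000 + 1/1.5) = 1.059 Ω
R_th = 1.059 Ω

Final answer: V_th = 2.647 V, R_th = 1.059 Ω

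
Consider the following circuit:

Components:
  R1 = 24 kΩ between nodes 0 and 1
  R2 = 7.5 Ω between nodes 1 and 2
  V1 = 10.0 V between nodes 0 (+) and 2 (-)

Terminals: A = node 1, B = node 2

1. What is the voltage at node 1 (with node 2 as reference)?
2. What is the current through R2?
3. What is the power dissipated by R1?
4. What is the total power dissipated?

Nodal analysis, taking node 2 as the 0 V reference.
Source V1 fixes V_0 = 10 V.
KCL at each unknown node (sum of currents leaving = 0; resistances in Ω):
  Node 1: (V_1 - 10)/24000 + (V_1 - 0)/7.5 = 0
Collecting terms: 0.1334 × V_1 = 0.0004167  =>  V_1 = 0.003124 V
Part 1:
  Read off the nodal solution: V_1 = 0.003124 V
Part 2:
  I_R2 = (V_1 - V_2)/R2 = (0.003124 - 0)/7.5 = 0.0004165 A
  Magnitude: I_R2 = 0.0004165 A
Part 3:
  I_R1 = (V_0 - V_1)/R1 = (10 - 0.003124)/24000 = 0.0004165 A
  P_R1 = I_R1² × R1 = (0.0004165)² × 24000 = 0.004164 W
Part 4:
  Power in each resistor, P = (ΔV)²/R:
    P_R1 = (10 - 0.003124)²/24000 = 0.004164 W
    P_R2 = (0.003124 - 0)²/7.5 = 0.000001301 W
  P_total = P_R1 + P_R2 = 0.004165 W

Final answers:
1. V_1 = 0.003124 V
2. I_R2 = 0.0004165 A
3. P_R1 = 0.004164 W
4. P_total = 0.004165 W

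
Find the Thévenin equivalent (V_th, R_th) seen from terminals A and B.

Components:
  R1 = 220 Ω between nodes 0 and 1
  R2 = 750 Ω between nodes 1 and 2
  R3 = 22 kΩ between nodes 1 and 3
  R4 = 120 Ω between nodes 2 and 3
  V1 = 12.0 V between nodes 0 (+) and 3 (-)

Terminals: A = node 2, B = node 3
Step 1 — V_th is the open-circuit voltage V_A - V_B (nothing connected across the terminals).
Nodal analysis, taking node 3 as the 0 V reference.
Source V1 fixes V_0 = 12 V.
KCL at each unknown node (sum of currents leaving = 0; resistances in Ω):
  Node 1: (V_1 - 12)/220 + (V_1 - V_2)/750 + (V_1 - 0)/22000 = 0
  Node 2: (V_2 - V_1)/750 + (V_2 - 0)/120 = 0
Collecting terms (coefficients in siemens):
  0.005924·V_1 - 0.001333·V_2 = 0.05455
  0.009667·V_2 - 0.001333·V_1 = 0
Determinant D = (0.005924)(0.009667) - (-0.001333)(-0.001333) = 0.00005549
V_1 = [(0.05455)(0.009667) - (-0.001333)(0)]/D = 9.502 V
V_2 = [(0.005924)(0) - (0.05455)(-0.001333)]/D = 1.311 V
V_th = V_2 - V_3 = 1.311 - 0 = 1.311 V
Step 2 — R_th: zero the source — replace V1 by a short circuit (node 3 merges into node 0) — and find the resistance seen between A (node 2) and B (node 0).
Reduce the network between node 2 (A) and node 0 (B) by series/parallel combination:
  Rp1 = R1 ‖ R3 (parallel, both between nodes 0 and 1) = 1/(1/220 + 1/22000) = 217.8 Ω
  Rs1 = R2 + Rp1 (series, joined only at node 1) = 750 + 217.8 = 967.8 Ω
  Rp2 = R4 ‖ Rs1 (parallel, both between nodes 0 and 2) = 1/(1/120 + 1/967.8) = 106.8 Ω
R_th = 106.8 Ω

Final answer: V_th = 1.311 V, R_th = 106.8 Ω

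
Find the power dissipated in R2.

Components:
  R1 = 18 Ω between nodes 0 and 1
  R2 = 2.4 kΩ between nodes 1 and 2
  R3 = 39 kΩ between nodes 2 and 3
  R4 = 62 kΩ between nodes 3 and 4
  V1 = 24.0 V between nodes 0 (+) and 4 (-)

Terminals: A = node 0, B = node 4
Nodal analysis, taking node 4 as the 0 V reference.
Source V1 fixes V_0 = 24 V.
KCL at each unknown node (sum of currents leaving = 0; resistances in Ω):
  Node 1: (V_1 - 24)/18 + (V_1 - V_2)/2400 = 0
  Node 2: (V_2 - V_1)/2400 + (V_2 - V_3)/39000 = 0
  Node 3: (V_3 - V_2)/39000 + (V_3 - 0)/62000 = 0
Collecting terms (coefficients in siemens):
  0.05597·V_1 - 0.0004167·V_2 = 1.333
  0.0004423·V_2 - 0.0004167·V_1 - 0.00002564·V_3 = 0
  0.00004177·V_3 - 0.00002564·V_2 = 0
Solving these 3 simultaneous equations (Gaussian elimination) gives:
  V_1 = 24 V, V_2 = 23.44 V, V_3 = 14.39 V
I_R2 = (V_1 - V_2)/R2 = (24 - 23.44)/2400 = 0.0002321 A
P_R2 = I_R2² × R2 = (0.0002321)² × 2400 = 0.0001293 W

Final answer: 0.0001293 W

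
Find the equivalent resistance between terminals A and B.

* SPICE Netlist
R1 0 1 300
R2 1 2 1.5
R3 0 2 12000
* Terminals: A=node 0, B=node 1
Reduce the network between node 0 (A) and node 1 (B) by series/parallel combination:
  Rs1 = R3 + R2 (series, joined only at node 2) = 12000 + 1.5 = 12000 Ω
  Rp1 = R1 ‖ Rs1 (parallel, both between nodes 0 and 1) = 1/(1/300 + 1/12000) = 292.7 Ω
R_eq = 292.7 Ω

Final answer: 292.7 Ω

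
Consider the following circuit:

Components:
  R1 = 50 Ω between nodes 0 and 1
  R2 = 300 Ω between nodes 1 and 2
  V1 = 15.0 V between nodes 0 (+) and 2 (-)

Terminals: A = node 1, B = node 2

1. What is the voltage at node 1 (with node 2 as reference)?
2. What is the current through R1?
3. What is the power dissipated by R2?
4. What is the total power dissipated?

Nodal analysis, taking node 2 as the 0 V reference.
Source V1 fixes V_0 = 15 V.
KCL at each unknown node (sum of currents leaving = 0; resistances in Ω):
  Node 1: (V_1 - 15)/50 + (V_1 - 0)/300 = 0
Collecting terms: 0.02333 × V_1 = 0.3  =>  V_1 = 12.86 V
Part 1:
  Read off the nodal solution: V_1 = 12.86 V
Part 2:
  I_R1 = (V_0 - V_1)/R1 = (15 - 12.86)/50 = 0.04286 A
  Magnitude: I_R1 = 0.04286 A
Part 3:
  I_R2 = (V_1 - V_2)/R2 = (12.86 - 0)/300 = 0.04286 A
  P_R2 = I_R2² × R2 = (0.04286)² × 300 = 0.551 W
Part 4:
  Power in each resistor, P = (ΔV)²/R:
    P_R1 = (15 - 12.86)²/50 = 0.09184 W
    P_R2 = (12.86 - 0)²/300 = 0.551 W
  P_total = P_R1 + P_R2 = 0.6429 W

Final answers:
1. V_1 = 12.86 V
2. I_R1 = 0.04286 A
3. P_R2 = 0.551 W
4. P_total = 0.6429 W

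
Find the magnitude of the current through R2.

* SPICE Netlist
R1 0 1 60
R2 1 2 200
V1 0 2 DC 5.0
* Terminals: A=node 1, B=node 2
Nodal analysis, taking node 2 as the 0 V reference.
Source V1 fixes V_0 = 5 V.
KCL at each unknown node (sum of currents leaving = 0; resistances in Ω):
  Node 1: (V_1 - 5)/60 + (V_1 - 0)/200 = 0
Collecting terms: 0.02167 × V_1 = 0.08333  =>  V_1 = 3.846 V
I_R2 = (V_1 - V_2)/R2 = (3.846 - 0)/200 = 0.01923 A
|I_R2| = 0.01923 A

Final answer: |I_R2| = 0.01923 A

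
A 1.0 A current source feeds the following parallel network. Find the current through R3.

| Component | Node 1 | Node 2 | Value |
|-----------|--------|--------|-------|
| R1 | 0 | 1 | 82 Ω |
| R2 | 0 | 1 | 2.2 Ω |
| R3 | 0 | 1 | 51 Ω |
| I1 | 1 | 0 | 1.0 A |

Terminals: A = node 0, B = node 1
All resistors sit directly between nodes 0 and 1, so they are in parallel and share one voltage V; the full source current 1 A splits among them.
1/R_par = 1/82 + 1/2.2 + 1/51 = 0.4863 S  =>  R_par = 2.056 Ω
V = I × R_par = 1 × 2.056 = 2.056 V
I_R3 = V/R3 = 2.056/51 = 0.04032 A

Final answer: 0.04032 A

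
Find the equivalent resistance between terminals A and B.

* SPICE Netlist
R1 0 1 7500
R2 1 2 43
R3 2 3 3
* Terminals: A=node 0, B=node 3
Reduce the network between node 0 (A) and node 3 (B) by series/parallel combination:
  Rs1 = R1 + R2 (series, joined only at node 1) = 7500 + 43 = 7543 Ω
  Rs2 = R3 + Rs1 (series, joined only at node 2) = 3 + 7543 = 7546 Ω
R_eq = 7.546 kΩ

Final answer: 7.546 kΩ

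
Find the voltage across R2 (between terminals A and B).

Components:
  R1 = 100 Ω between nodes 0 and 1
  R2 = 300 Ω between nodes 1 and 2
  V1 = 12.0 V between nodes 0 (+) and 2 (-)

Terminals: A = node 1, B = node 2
R1 and R2 are in series across V1 (node 0 → node 1 → node 2), and the output A–B is taken across R2, so this is a voltage divider.
Series current: I = V1/(R1 + R2) = 12/(100 + 300) = 12/400 = 0.03 A
V_R2 = I × R2 = V1 × R2/(R1 + R2) = 12 × 300/400 = 9 V

Final answer: 9 V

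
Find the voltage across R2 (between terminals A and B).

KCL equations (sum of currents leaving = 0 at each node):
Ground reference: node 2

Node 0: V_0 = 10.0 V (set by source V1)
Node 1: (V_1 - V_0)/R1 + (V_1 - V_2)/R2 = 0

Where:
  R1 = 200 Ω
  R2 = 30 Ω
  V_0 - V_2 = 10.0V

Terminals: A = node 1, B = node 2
R1 and R2 are in series across V1 (node 0 → node 1 → node 2), and the output A–B is taken across R2, so this is a voltage divider.
Series current: I = V1/(R1 + R2) = 10/(200 + 30) = 10/230 = 0.04348 A
V_R2 = I × R2 = V1 × R2/(R1 + R2) = 10 × 30/230 = 1.304 V

Final answer: 1.304 V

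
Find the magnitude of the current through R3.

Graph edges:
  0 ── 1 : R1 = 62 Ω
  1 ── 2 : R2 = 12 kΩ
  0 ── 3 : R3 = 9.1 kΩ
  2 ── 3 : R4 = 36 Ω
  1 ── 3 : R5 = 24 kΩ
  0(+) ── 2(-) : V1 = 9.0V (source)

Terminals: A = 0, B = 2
Nodal analysis, taking node 2 as the 0 V reference.
Source V1 fixes V_0 = 9 V.
KCL at each unknown node (sum of currents leaving = 0; resistances in Ω):
  Node 1: (V_1 - 9)/62 + (V_1 - 0)/12000 + (V_1 - V_3)/24000 = 0
  Node 3: (V_3 - 9)/9100 + (V_3 - 0)/36 + (V_3 - V_1)/24000 = 0
Collecting terms (coefficients in siemens):
  0.01625·V_1 - 0.00004167·V_3 = 0.1452
  0.02793·V_3 - 0.00004167·V_1 = 0.000989
Determinant D = (0.01625)(0.02793) - (-0.00004167)(-0.00004167) = 0.000454
V_1 = [(0.1452)(0.02793) - (-0.00004167)(0.000989)]/D = 8.931 V
V_3 = [(0.01625)(0.000989) - (0.1452)(-0.00004167)]/D = 0.04873 V
I_R3 = (V_0 - V_3)/R3 = (9 - 0.04873)/9100 = 0.0009837 A
|I_R3| = 0.0009837 A

Final answer: |I_R3| = 0.0009837 A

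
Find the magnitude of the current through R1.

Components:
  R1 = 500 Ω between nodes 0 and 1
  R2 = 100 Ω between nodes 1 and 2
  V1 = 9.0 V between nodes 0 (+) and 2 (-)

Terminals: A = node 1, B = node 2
Nodal analysis, taking node 2 as the 0 V reference.
Source V1 fixes V_0 = 9 V.
KCL at each unknown node (sum of currents leaving = 0; resistances in Ω):
  Node 1: (V_1 - 9)/500 + (V_1 - 0)/100 = 0
Collecting terms: 0.012 × V_1 = 0.018  =>  V_1 = 1.5 V
I_R1 = (V_0 - V_1)/R1 = (9 - 1.5)/500 = 0.015 A
|I_R1| = 0.015 A

Final answer: |I_R1| = 0.015 A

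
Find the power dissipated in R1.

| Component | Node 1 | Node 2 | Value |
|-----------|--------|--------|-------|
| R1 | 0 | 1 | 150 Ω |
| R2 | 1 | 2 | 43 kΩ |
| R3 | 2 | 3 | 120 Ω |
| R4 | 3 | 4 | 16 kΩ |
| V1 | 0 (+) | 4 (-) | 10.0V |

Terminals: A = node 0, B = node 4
Nodal analysis, taking node 4 as the 0 V reference.
Source V1 fixes V_0 = 10 V.
KCL at each unknown node (sum of currents leaving = 0; resistances in Ω):
  Node 1: (V_1 - 10)/150 + (V_1 - V_2)/43000 = 0
  Node 2: (V_2 - V_1)/43000 + (V_2 - V_3)/120 = 0
  Node 3: (V_3 - V_2)/120 + (V_3 - 0)/16000 = 0
Collecting terms (coefficients in siemens):
  0.00669·V_1 - 0.00002326·V_2 = 0.06667
  0.008357·V_2 - 0.00002326·V_1 - 0.008333·V_3 = 0
  0.008396·V_3 - 0.008333·V_2 = 0
Solving these 3 simultaneous equations (Gaussian elimination) gives:
  V_1 = 9.975 V, V_2 = 2.72 V, V_3 = 2.7 V
I_R1 = (V_0 - V_1)/R1 = (10 - 9.975)/150 = 0.0001687 A
P_R1 = I_R1² × R1 = (0.0001687)² × 150 = 0.00000427 W

Final answer: 4.27e-06 W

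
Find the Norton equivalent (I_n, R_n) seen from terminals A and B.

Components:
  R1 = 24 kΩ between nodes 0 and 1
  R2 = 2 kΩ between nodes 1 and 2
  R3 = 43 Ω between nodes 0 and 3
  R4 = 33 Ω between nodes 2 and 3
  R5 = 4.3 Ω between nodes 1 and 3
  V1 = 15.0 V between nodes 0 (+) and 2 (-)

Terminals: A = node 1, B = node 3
Find the Thévenin equivalent first; then I_n = V_th/R_th and R_n = R_th.
Step 1 — V_th is the open-circuit voltage V_A - V_B (nothing connected across the terminals).
Nodal analysis, taking node 2 as the 0 V reference.
Source V1 fixes V_0 = 15 V.
KCL at each unknown node (sum of currents leaving = 0; resistances in Ω):
  Node 1: (V_1 - 15)/24000 + (V_1 - 0)/2000 + (V_1 - V_3)/4.3 = 0
  Node 3: (V_3 - 15)/43 + (V_3 - 0)/33 + (V_3 - V_1)/4.3 = 0
Collecting terms (coefficients in siemens):
  0.2331·V_1 - 0.2326·V_3 = 0.000625
  0.2861·V_3 - 0.2326·V_1 = 0.3488
Determinant D = (0.2331)(0.2861) - (-0.2326)(-0.2326) = 0.01261
V_1 = [(0.000625)(0.2861) - (-0.2326)(0.3488)]/D = 6.447 V
V_3 = [(0.2331)(0.3488) - (0.000625)(-0.2326)]/D = 6.46 V
V_th = V_1 - V_3 = 6.447 - 6.46 = -0.01233 V
Step 2 — R_th: zero the source — replace V1 by a short circuit (node 2 merges into node 0) — and find the resistance seen between A (node 1) and B (node 3).
Reduce the network between node 1 (A) and node 3 (B) by series/parallel combination:
  Rp1 = R1 ‖ R2 (parallel, both between nodes 0 and 1) = 1/(1/24000 + 1/2000) = 1846 Ω
  Rp2 = R3 ‖ R4 (parallel, both between nodes 0 and 3) = 1/(1/43 + 1/33) = 18.67 Ω
  Rs1 = Rp1 + Rp2 (series, joined only at node 0) = 1846 + 18.67 = 1865 Ω
  Rp3 = R5 ‖ Rs1 (parallel, both between nodes 1 and 3) = 1/(1/4.3 + 1/1865) = 4.29 Ω
R_th = 4.29 Ω
I_n = V_th/R_th = -0.01233/4.29 = -0.002874 A, and R_n = R_th = 4.29 Ω

Final answer: I_n = -0.002874 A, R_n = 4.29 Ω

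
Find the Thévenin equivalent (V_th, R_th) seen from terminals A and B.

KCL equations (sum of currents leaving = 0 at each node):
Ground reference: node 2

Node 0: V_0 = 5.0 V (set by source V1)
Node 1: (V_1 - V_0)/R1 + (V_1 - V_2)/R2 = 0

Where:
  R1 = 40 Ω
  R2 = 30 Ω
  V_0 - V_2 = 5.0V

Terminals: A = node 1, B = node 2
Step 1 — V_th is the open-circuit voltage V_A - V_B (nothing connected across the terminals).
Nodal analysis, taking node 2 as the 0 V reference.
Source V1 fixes V_0 = 5 V.
KCL at each unknown node (sum of currents leaving = 0; resistances in Ω):
  Node 1: (V_1 - 5)/40 + (V_1 - 0)/30 = 0
Collecting terms: 0.05833 × V_1 = 0.125  =>  V_1 = 2.143 V
V_th = V_1 - V_2 = 2.143 - 0 = 2.143 V
Step 2 — R_th: zero the source — replace V1 by a short circuit (node 2 merges into node 0) — and find the resistance seen between A (node 1) and B (node 0).
Reduce the network between node 1 (A) and node 0 (B) by series/parallel combination:
  Rp1 = R1 ‖ R2 (parallel, both between nodes 0 and 1) = 1/(1/40 + 1/30) = 17.14 Ω
R_th = 17.14 Ω

Final answer: V_th = 2.143 V, R_th = 17.14 Ω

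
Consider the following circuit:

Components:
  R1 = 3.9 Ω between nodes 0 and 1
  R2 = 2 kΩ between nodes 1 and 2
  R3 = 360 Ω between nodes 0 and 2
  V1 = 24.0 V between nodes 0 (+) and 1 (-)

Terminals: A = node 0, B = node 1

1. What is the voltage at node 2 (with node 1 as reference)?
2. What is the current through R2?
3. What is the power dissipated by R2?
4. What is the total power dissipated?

Nodal analysis, taking node 1 as the 0 V reference.
Source V1 fixes V_0 = 24 V.
KCL at each unknown node (sum of currents leaving = 0; resistances in Ω):
  Node 2: (V_2 - 0)/2000 + (V_2 - 24)/360 = 0
Collecting terms: 0.003278 × V_2 = 0.06667  =>  V_2 = 20.34 V
Part 1:
  Read off the nodal solution: V_2 = 20.34 V
Part 2:
  I_R2 = (V_1 - V_2)/R2 = (0 - 20.34)/2000 = -0.01017 A
  Magnitude: I_R2 = 0.01017 A
Part 3:
  I_R2 = (V_1 - V_2)/R2 = (0 - 20.34)/2000 = -0.01017 A
  P_R2 = I_R2² × R2 = (-0.01017)² × 2000 = 0.2068 W
Part 4:
  Power in each resistor, P = (ΔV)²/R:
    P_R1 = (24 - 0)²/3.9 = 147.7 W
    P_R2 = (0 - 20.34)²/2000 = 0.2068 W
    P_R3 = (24 - 20.34)²/360 = 0.03723 W
  P_total = P_R1 + P_R2 + P_R3 = 147.9 W

Final answers:
1. V_2 = 20.34 V
2. I_R2 = 0.01017 A
3. P_R2 = 0.2068 W
4. P_total = 147.9 W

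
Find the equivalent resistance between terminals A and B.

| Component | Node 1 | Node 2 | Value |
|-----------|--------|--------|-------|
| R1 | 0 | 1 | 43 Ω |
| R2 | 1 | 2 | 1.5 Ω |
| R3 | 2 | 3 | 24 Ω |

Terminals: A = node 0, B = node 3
Reduce the network between node 0 (A) and node 3 (B) by series/parallel combination:
  Rs1 = R1 + R2 (series, joined only at node 1) = 43 + 1.5 = 44.5 Ω
  Rs2 = R3 + Rs1 (series, joined only at node 2) = 24 + 44.5 = 68.5 Ω
R_eq = 68.5 Ω

Final answer: 68.5 Ω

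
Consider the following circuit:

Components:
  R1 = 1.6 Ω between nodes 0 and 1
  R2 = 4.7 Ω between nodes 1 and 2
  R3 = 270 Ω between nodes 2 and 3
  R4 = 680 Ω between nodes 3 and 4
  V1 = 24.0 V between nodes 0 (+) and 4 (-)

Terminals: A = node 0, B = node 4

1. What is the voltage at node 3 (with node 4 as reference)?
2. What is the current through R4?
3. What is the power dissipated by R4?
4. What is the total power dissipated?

Nodal analysis, taking node 4 as the 0 V reference.
Source V1 fixes V_0 = 24 V.
KCL at each unknown node (sum of currents leaving = 0; resistances in Ω):
  Node 1: (V_1 - 24)/1.6 + (V_1 - V_2)/4.7 = 0
  Node 2: (V_2 - V_1)/4.7 + (V_2 - V_3)/270 = 0
  Node 3: (V_3 - V_2)/270 + (V_3 - 0)/680 = 0
Collecting terms (coefficients in siemens):
  0.8378·V_1 - 0.2128·V_2 = 15
  0.2165·V_2 - 0.2128·V_1 - 0.003704·V_3 = 0
  0.005174·V_3 - 0.003704·V_2 = 0
Solving these 3 simultaneous equations (Gaussian elimination) gives:
  V_1 = 23.96 V, V_2 = 23.84 V, V_3 = 17.07 V
Part 1:
  Read off the nodal solution: V_3 = 17.07 V
Part 2:
  I_R4 = (V_3 - V_4)/R4 = (17.07 - 0)/680 = 0.0251 A
  Magnitude: I_R4 = 0.0251 A
Part 3:
  I_R4 = (V_3 - V_4)/R4 = (17.07 - 0)/680 = 0.0251 A
  P_R4 = I_R4² × R4 = (0.0251)² × 680 = 0.4283 W
Part 4:
  Power in each resistor, P = (ΔV)²/R:
    P_R1 = (24 - 23.96)²/1.6 = 0.001008 W
    P_R2 = (23.96 - 23.84)²/4.7 = 0.00296 W
    P_R3 = (23.84 - 17.07)²/270 = 0.1701 W
    P_R4 = (17.07 - 0)²/680 = 0.4283 W
  P_total = P_R1 + P_R2 + P_R3 + P_R4 = 0.6023 W

Final answers:
1. V_3 = 17.07 V
2. I_R4 = 0.0251 A
3. P_R4 = 0.4283 W
4. P_total = 0.6023 W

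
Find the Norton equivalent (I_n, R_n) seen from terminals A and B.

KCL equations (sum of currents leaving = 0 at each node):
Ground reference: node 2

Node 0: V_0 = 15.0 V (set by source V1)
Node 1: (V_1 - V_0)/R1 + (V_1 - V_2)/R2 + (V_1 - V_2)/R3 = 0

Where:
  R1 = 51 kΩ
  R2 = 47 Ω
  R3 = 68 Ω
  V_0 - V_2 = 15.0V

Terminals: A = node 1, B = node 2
Find the Thévenin equivalent first; then I_n = V_th/R_th and R_n = R_th.
Step 1 — V_th is the open-circuit voltage V_A - V_B (nothing connected across the terminals).
Nodal analysis, taking node 2 as the 0 V reference.
Source V1 fixes V_0 = 15 V.
KCL at each unknown node (sum of currents leaving = 0; resistances in Ω):
  Node 1: (V_1 - 15)/51000 + (V_1 - 0)/47 + (V_1 - 0)/68 = 0
Collecting terms: 0.036 × V_1 = 0.0002941  =>  V_1 = 0.008169 V
V_th = V_1 - V_2 = 0.008169 - 0 = 0.008169 V
Step 2 — R_th: zero the source — replace V1 by a short circuit (node 2 merges into node 0) — and find the resistance seen between A (node 1) and B (node 0).
Reduce the network between node 1 (A) and node 0 (B) by series/parallel combination:
  Rp1 = R1 ‖ R2 ‖ R3 (parallel, all between nodes 0 and 1) = 1/(1/51000 + 1/47 + 1/68) = 27.78 Ω
R_th = 27.78 Ω
I_n = V_th/R_th = 0.008169/27.78 = 0.0002941 A, and R_n = R_th = 27.78 Ω

Final answer: I_n = 0.0002941 A, R_n = 27.78 Ω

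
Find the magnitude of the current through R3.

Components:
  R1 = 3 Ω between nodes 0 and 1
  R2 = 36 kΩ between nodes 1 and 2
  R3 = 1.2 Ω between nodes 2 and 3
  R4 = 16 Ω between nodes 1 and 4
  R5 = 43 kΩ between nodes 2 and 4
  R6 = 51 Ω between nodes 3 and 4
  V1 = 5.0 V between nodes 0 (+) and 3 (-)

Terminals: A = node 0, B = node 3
Nodal analysis, taking node 3 as the 0 V reference.
Source V1 fixes V_0 = 5 V.
KCL at each unknown node (sum of currents leaving = 0; resistances in Ω):
  Node 1: (V_1 - 5)/3 + (V_1 - V_2)/36000 + (V_1 - V_4)/16 = 0
  Node 2: (V_2 - V_1)/36000 + (V_2 - 0)/1.2 + (V_2 - V_4)/43000 = 0
  Node 4: (V_4 - V_1)/16 + (V_4 - V_2)/43000 + (V_4 - 0)/51 = 0
Collecting terms (coefficients in siemens):
  0.3959·V_1 - 0.00002778·V_2 - 0.0625·V_4 = 1.667
  0.8334·V_2 - 0.00002778·V_1 - 0.00002326·V_4 = 0
  0.08213·V_4 - 0.0625·V_1 - 0.00002326·V_2 = 0
Solving these 3 simultaneous equations (Gaussian elimination) gives:
  V_1 = 4.785 V, V_2 = 0.0002611 V, V_4 = 3.641 V
I_R3 = (V_2 - V_3)/R3 = (0.0002611 - 0)/1.2 = 0.0002176 A
|I_R3| = 0.0002176 A

Final answer: |I_R3| = 0.0002176 A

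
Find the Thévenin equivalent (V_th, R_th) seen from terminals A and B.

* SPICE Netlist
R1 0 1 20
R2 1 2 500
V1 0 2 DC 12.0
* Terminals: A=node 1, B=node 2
Step 1 — V_th is the open-circuit voltage V_A - V_B (nothing connected across the terminals).
Nodal analysis, taking node 2 as the 0 V reference.
Source V1 fixes V_0 = 12 V.
KCL at each unknown node (sum of currents leaving = 0; resistances in Ω):
  Node 1: (V_1 - 12)/20 + (V_1 - 0)/500 = 0
Collecting terms: 0.052 × V_1 = 0.6  =>  V_1 = 11.54 V
V_th = V_1 - V_2 = 11.54 - 0 = 11.54 V
Step 2 — R_th: zero the source — replace V1 by a short circuit (node 2 merges into node 0) — and find the resistance seen between A (node 1) and B (node 0).
Reduce the network between node 1 (A) and node 0 (B) by series/parallel combination:
  Rp1 = R1 ‖ R2 (parallel, both between nodes 0 and 1) = 1/(1/20 + 1/500) = 19.23 Ω
R_th = 19.23 Ω

Final answer: V_th = 11.54 V, R_th = 19.23 Ω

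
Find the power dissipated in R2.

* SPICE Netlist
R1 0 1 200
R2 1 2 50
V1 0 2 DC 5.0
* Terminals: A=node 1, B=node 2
Nodal analysis, taking node 2 as the 0 V reference.
Source V1 fixes V_0 = 5 V.
KCL at each unknown node (sum of currents leaving = 0; resistances in Ω):
  Node 1: (V_1 - 5)/200 + (V_1 - 0)/50 = 0
Collecting terms: 0.025 × V_1 = 0.025  =>  V_1 = 1 V
I_R2 = (V_1 - V_2)/R2 = (1 - 0)/50 = 0.02 A
P_R2 = I_R2² × R2 = (0.02)² × 50 = 0.02 W

Final answer: 0.02 W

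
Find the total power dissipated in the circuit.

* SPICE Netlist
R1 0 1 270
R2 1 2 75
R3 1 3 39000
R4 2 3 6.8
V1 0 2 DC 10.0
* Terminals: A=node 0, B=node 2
Nodal analysis, taking node 2 as the 0 V reference.
Source V1 fixes V_0 = 10 V.
KCL at each unknown node (sum of currents leaving = 0; resistances in Ω):
  Node 1: (V_1 - 10)/270 + (V_1 - 0)/75 + (V_1 - V_3)/39000 = 0
  Node 3: (V_3 - V_1)/39000 + (V_3 - 0)/6.8 = 0
Collecting terms (coefficients in siemens):
  0.01706·V_1 - 0.00002564·V_3 = 0.03704
  0.1471·V_3 - 0.00002564·V_1 = 0
Determinant D = (0.01706)(0.1471) - (-0.00002564)(-0.00002564) = 0.00251
V_1 = [(0.03704)(0.1471) - (-0.00002564)(0)]/D = 2.171 V
V_3 = [(0.01706)(0) - (0.03704)(-0.00002564)]/D = 0.0003784 V
Power in each resistor, P = (ΔV)²/R:
  P_R1 = (10 - 2.171)²/270 = 0.227 W
  P_R2 = (2.171 - 0)²/75 = 0.06282 W
  P_R3 = (2.171 - 0.0003784)²/39000 = 0.0001208 W
  P_R4 = (0 - 0.0003784)²/6.8 = 0.00000002106 W
P_total = P_R1 + P_R2 + P_R3 + P_R4 = 0.29 W

Final answer: 0.29 W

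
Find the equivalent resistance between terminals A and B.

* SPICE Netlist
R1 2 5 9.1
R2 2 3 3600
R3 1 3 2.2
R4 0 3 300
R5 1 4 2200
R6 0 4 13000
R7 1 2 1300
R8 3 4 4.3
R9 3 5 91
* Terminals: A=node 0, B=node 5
The network is not a plain series/parallel combination. Inject a 1 A test current into terminal A (node 0) and return it from terminal B (node 5); then R_eq = V_A / (1 A).
Nodal analysis, taking node 5 as the 0 V reference.
Current source I_test pushes 1 A into node 0 and draws it out of node 5.
KCL at each unknown node (sum of currents leaving = 0; resistances in Ω):
  Node 0: (V_0 - V_3)/300 + (V_0 - V_4)/13000 - 1 = 0
  Node 1: (V_1 - V_3)/2.2 + (V_1 - V_4)/2200 + (V_1 - V_2)/1300 = 0
  Node 2: (V_2 - V_1)/1300 + (V_2 - 0)/9.1 + (V_2 - V_3)/3600 = 0
  Node 3: (V_3 - V_0)/300 + (V_3 - V_1)/2.2 + (V_3 - V_2)/3600 + (V_3 - V_4)/4.3 + (V_3 - 0)/91 = 0
  Node 4: (V_4 - V_0)/13000 + (V_4 - V_1)/2200 + (V_4 - V_3)/4.3 = 0
Collecting terms (coefficients in siemens):
  0.00341·V_0 - 0.003333·V_3 - 0.00007692·V_4 = 1
  0.4558·V_1 - 0.0007692·V_2 - 0.4545·V_3 - 0.0004545·V_4 = 0
  0.1109·V_2 - 0.0007692·V_1 - 0.0002778·V_3 = 0
  0.7017·V_3 - 0.003333·V_0 - 0.4545·V_1 - 0.0002778·V_2 - 0.2326·V_4 = 0
  0.2331·V_4 - 0.00007692·V_0 - 0.0004545·V_1 - 0.2326·V_3 = 0
Solving these 5 simultaneous equations (Gaussian elimination) gives:
  V_0 = 376.4 V, V_1 = 83.02 V, V_2 = 0.7839 V, V_3 = 83.16 V
  V_4 = 83.26 V
R_eq = V_0 / 1 A = 376.4 Ω

Final answer: 376.4 Ω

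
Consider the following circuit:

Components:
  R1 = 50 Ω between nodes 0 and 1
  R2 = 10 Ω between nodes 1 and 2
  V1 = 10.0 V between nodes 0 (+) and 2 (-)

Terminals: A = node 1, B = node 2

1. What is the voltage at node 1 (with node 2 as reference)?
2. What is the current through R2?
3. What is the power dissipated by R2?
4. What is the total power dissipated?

Nodal analysis, taking node 2 as the 0 V reference.
Source V1 fixes V_0 = 10 V.
KCL at each unknown node (sum of currents leaving = 0; resistances in Ω):
  Node 1: (V_1 - 10)/50 + (V_1 - 0)/10 = 0
Collecting terms: 0.12 × V_1 = 0.2  =>  V_1 = 1.667 V
Part 1:
  Read off the nodal solution: V_1 = 1.667 V
Part 2:
  I_R2 = (V_1 - V_2)/R2 = (1.667 - 0)/10 = 0.1667 A
  Magnitude: I_R2 = 0.1667 A
Part 3:
  I_R2 = (V_1 - V_2)/R2 = (1.667 - 0)/10 = 0.1667 A
  P_R2 = I_R2² × R2 = (0.1667)² × 10 = 0.2778 W
Part 4:
  Power in each resistor, P = (ΔV)²/R:
    P_R1 = (10 - 1.667)²/50 = 1.389 W
    P_R2 = (1.667 - 0)²/10 = 0.2778 W
  P_total = P_R1 + P_R2 = 1.667 W

Final answers:
1. V_1 = 1.667 V
2. I_R2 = 0.1667 A
3. P_R2 = 0.2778 W
4. P_total = 1.667 W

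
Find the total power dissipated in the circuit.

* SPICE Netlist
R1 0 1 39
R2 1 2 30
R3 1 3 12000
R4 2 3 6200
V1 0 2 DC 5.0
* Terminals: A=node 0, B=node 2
Nodal analysis, taking node 2 as the 0 V reference.
Source V1 fixes V_0 = 5 V.
KCL at each unknown node (sum of currents leaving = 0; resistances in Ω):
  Node 1: (V_1 - 5)/39 + (V_1 - 0)/30 + (V_1 - V_3)/12000 = 0
  Node 3: (V_3 - V_1)/12000 + (V_3 - 0)/6200 = 0
Collecting terms (coefficients in siemens):
  0.05906·V_1 - 0.00008333·V_3 = 0.1282
  0.0002446·V_3 - 0.00008333·V_1 = 0
Determinant D = (0.05906)(0.0002446) - (-0.00008333)(-0.00008333) = 0.00001444
V_1 = [(0.1282)(0.0002446) - (-0.00008333)(0)]/D = 2.172 V
V_3 = [(0.05906)(0) - (0.1282)(-0.00008333)]/D = 0.7399 V
Power in each resistor, P = (ΔV)²/R:
  P_R1 = (5 - 2.172)²/39 = 0.2051 W
  P_R2 = (2.172 - 0)²/30 = 0.1572 W
  P_R3 = (2.172 - 0.7399)²/12000 = 0.0001709 W
  P_R4 = (0 - 0.7399)²/6200 = 0.00008829 W
P_total = P_R1 + P_R2 + P_R3 + P_R4 = 0.3626 W

Final answer: 0.3626 W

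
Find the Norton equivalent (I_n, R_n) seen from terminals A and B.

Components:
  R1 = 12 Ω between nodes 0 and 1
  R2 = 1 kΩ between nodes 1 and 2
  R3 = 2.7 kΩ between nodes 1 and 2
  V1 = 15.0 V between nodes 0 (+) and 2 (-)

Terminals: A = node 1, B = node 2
Find the Thévenin equivalent first; then I_n = V_th/R_th and R_n = R_th.
Step 1 — V_th is the open-circuit voltage V_A - V_B (nothing connected across the terminals).
Nodal analysis, taking node 2 as the 0 V reference.
Source V1 fixes V_0 = 15 V.
KCL at each unknown node (sum of currents leaving = 0; resistances in Ω):
  Node 1: (V_1 - 15)/12 + (V_1 - 0)/1000 + (V_1 - 0)/2700 = 0
Collecting terms: 0.0847 × V_1 = 1.25  =>  V_1 = 14.76 V
V_th = V_1 - V_2 = 14.76 - 0 = 14.76 V
Step 2 — R_th: zero the source — replace V1 by a short circuit (node 2 merges into node 0) — and find the resistance seen between A (node 1) and B (node 0).
Reduce the network between node 1 (A) and node 0 (B) by series/parallel combination:
  Rp1 = R1 ‖ R2 ‖ R3 (parallel, all between nodes 0 and 1) = 1/(1/12 + 1/1000 + 1/2700) = 11.81 Ω
R_th = 11.81 Ω
I_n = V_th/R_th = 14.76/11.81 = 1.25 A, and R_n = R_th = 11.81 Ω

Final answer: I_n = 1.25 A, R_n = 11.81 Ω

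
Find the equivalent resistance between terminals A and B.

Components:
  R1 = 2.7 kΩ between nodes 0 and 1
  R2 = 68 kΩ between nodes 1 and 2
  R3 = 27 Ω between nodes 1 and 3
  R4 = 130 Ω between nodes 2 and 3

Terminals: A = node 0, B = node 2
Reduce the network between node 0 (A) and node 2 (B) by series/parallel combination:
  Rs1 = R3 + R4 (series, joined only at node 3) = 27 + 130 = 157 Ω
  Rp1 = R2 ‖ Rs1 (parallel, both between nodes 1 and 2) = 1/(1/68000 + 1/157) = 156.6 Ω
  Rs2 = R1 + Rp1 (series, joined only at node 1) = 2700 + 156.6 = 2857 Ω
R_eq = 2.857 kΩ

Final answer: 2.857 kΩ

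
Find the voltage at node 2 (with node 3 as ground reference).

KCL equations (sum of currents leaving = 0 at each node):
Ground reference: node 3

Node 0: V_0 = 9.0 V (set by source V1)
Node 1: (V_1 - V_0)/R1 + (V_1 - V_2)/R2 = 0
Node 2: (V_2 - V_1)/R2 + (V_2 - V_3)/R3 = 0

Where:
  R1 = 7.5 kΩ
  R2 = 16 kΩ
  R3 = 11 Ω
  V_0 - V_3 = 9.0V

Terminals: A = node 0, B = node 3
Nodal analysis, taking node 3 as the 0 V reference.
Source V1 fixes V_0 = 9 V.
KCL at each unknown node (sum of currents leaving = 0; resistances in Ω):
  Node 1: (V_1 - 9)/7500 + (V_1 - V_2)/16000 = 0
  Node 2: (V_2 - V_1)/16000 + (V_2 - 0)/11 = 0
Collecting terms (coefficients in siemens):
  0.0001958·V_1 - 0.0000625·V_2 = 0.0012
  0.09097·V_2 - 0.0000625·V_1 = 0
Determinant D = (0.0001958)(0.09097) - (-0.0000625)(-0.0000625) = 0.00001781
V_1 = [(0.0012)(0.09097) - (-0.0000625)(0)]/D = 6.129 V
V_2 = [(0.0001958)(0) - (0.0012)(-0.0000625)]/D = 0.004211 V
The requested potential is V_2 = 0.004211 V.

Final answer: V_2 = 0.004211 V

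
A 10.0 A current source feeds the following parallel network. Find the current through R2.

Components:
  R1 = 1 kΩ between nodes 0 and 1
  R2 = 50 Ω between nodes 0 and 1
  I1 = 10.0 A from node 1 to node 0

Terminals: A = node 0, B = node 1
All resistors sit directly between nodes 0 and 1, so they are in parallel and share one voltage V; the full source current 10 A splits among them.
1/R_par = 1/1000 + 1/50 = 0.021 S  =>  R_par = 47.62 Ω
V = I × R_par = 10 × 47.62 = 476.2 V
I_R2 = V/R2 = 476.2/50 = 9.524 A

Final answer: 9.524 A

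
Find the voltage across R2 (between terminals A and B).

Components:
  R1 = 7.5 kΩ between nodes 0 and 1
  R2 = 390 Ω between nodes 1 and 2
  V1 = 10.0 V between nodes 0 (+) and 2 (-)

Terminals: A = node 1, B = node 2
R1 and R2 are in series across V1 (node 0 → node 1 → node 2), and the output A–B is taken across R2, so this is a voltage divider.
Series current: I = V1/(R1 + R2) = 10/(7500 + 390) = 10/7890 = 0.001267 A
V_R2 = I × R2 = V1 × R2/(R1 + R2) = 10 × 390/7890 = 0.4943 V

Final answer: 0.4943 V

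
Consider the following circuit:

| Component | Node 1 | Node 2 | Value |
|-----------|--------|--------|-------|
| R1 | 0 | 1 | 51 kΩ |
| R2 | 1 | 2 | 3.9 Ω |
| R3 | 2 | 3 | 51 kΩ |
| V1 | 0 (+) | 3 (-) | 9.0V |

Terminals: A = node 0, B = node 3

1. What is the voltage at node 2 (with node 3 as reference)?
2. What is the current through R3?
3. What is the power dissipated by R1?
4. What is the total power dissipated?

Nodal analysis, taking node 3 as the 0 V reference.
Source V1 fixes V_0 = 9 V.
KCL at each unknown node (sum of currents leaving = 0; resistances in Ω):
  Node 1: (V_1 - 9)/51000 + (V_1 - V_2)/3.9 = 0
  Node 2: (V_2 - V_1)/3.9 + (V_2 - 0)/51000 = 0
Collecting terms (coefficients in siemens):
  0.2564·V_1 - 0.2564·V_2 = 0.0001765
  0.2564·V_2 - 0.2564·V_1 = 0
Determinant D = (0.2564)(0.2564) - (-0.2564)(-0.2564) = 0.00001006
V_1 = [(0.0001765)(0.2564) - (-0.2564)(0)]/D = 4.5 V
V_2 = [(0.2564)(0) - (0.0001765)(-0.2564)]/D = 4.5 V
Part 1:
  Read off the nodal solution: V_2 = 4.5 V
Part 2:
  I_R3 = (V_2 - V_3)/R3 = (4.5 - 0)/51000 = 0.00008823 A
  Magnitude: I_R3 = 0.00008823 A
Part 3:
  I_R1 = (V_0 - V_1)/R1 = (9 - 4.5)/51000 = 0.00008823 A
  P_R1 = I_R1² × R1 = (0.00008823)² × 51000 = 0.000397 W
Part 4:
  Power in each resistor, P = (ΔV)²/R:
    P_R1 = (9 - 4.5)²/51000 = 0.000397 W
    P_R2 = (4.5 - 4.5)²/3.9 = 0.00000003036 W
    P_R3 = (4.5 - 0)²/51000 = 0.000397 W
  P_total = P_R1 + P_R2 + P_R3 = 0.0007941 W

Final answers:
1. V_2 = 4.5 V
2. I_R3 = 8.823e-05 A
3. P_R1 = 0.000397 W
4. P_total = 0.0007941 W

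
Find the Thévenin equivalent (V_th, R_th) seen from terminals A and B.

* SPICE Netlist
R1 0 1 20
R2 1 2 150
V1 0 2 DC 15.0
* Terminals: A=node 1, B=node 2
Step 1 — V_th is the open-circuit voltage V_A - V_B (nothing connected across the terminals).
Nodal analysis, taking node 2 as the 0 V reference.
Source V1 fixes V_0 = 15 V.
KCL at each unknown node (sum of currents leaving = 0; resistances in Ω):
  Node 1: (V_1 - 15)/20 + (V_1 - 0)/150 = 0
Collecting terms: 0.05667 × V_1 = 0.75  =>  V_1 = 13.24 V
V_th = V_1 - V_2 = 13.24 - 0 = 13.24 V
Step 2 — R_th: zero the source — replace V1 by a short circuit (node 2 merges into node 0) — and find the resistance seen between A (node 1) and B (node 0).
Reduce the network between node 1 (A) and node 0 (B) by series/parallel combination:
  Rp1 = R1 ‖ R2 (parallel, both between nodes 0 and 1) = 1/(1/20 + 1/150) = 17.65 Ω
R_th = 17.65 Ω

Final answer: V_th = 13.24 V, R_th = 17.65 Ω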